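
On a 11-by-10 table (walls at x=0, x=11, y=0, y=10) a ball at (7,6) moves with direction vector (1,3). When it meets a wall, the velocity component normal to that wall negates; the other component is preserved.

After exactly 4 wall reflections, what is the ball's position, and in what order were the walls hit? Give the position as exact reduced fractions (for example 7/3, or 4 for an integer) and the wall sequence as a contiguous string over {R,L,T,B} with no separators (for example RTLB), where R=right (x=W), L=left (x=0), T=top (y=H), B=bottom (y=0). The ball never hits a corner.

Final position: (7,10)
Wall sequence: TRBT

1. t=4/3 → T at (25/3,10); v=(1,-3)
2. t=8/3 → R at (11,2); v=(-1,-3)
3. t=2/3 → B at (31/3,0); v=(-1,3)
4. t=10/3 → T at (7,10); v=(-1,-3)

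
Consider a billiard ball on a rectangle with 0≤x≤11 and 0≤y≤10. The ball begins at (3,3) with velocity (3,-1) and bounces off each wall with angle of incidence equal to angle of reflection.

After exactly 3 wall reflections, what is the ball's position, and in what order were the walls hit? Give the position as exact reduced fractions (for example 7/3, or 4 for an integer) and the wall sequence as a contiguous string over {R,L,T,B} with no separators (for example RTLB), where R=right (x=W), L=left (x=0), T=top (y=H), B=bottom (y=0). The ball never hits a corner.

Final position: (0,10/3)
Wall sequence: RBL

1. t=8/3 → R at (11,1/3); v=(-3,-1)
2. t=1/3 → B at (10,0); v=(-3,1)
3. t=10/3 → L at (0,10/3); v=(3,1)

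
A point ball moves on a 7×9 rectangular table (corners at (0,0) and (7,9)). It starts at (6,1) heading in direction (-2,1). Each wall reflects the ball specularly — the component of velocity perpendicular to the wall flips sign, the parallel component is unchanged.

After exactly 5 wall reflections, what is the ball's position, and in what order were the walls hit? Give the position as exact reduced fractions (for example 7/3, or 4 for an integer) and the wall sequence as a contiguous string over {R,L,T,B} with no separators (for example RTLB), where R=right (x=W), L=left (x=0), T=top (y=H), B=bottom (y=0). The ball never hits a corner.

1. t=3 → L at (0,4); v=(2,1)
2. t=7/2 → R at (7,15/2); v=(-2,1)
3. t=3/2 → T at (4,9); v=(-2,-1)
4. t=2 → L at (0,7); v=(2,-1)
5. t=7/2 → R at (7,7/2); v=(-2,-1)

Final position: (7,7/2)
Wall sequence: LRTLR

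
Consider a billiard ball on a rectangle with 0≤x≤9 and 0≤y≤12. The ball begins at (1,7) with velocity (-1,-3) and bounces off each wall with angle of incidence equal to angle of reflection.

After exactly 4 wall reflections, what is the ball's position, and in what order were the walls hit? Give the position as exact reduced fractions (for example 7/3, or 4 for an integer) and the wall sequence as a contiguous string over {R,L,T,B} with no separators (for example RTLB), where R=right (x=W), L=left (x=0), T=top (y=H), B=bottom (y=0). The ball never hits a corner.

1. t=1 → L at (0,4); v=(1,-3)
2. t=4/3 → B at (4/3,0); v=(1,3)
3. t=4 → T at (16/3,12); v=(1,-3)
4. t=11/3 → R at (9,1); v=(-1,-3)

Final position: (9,1)
Wall sequence: LBTR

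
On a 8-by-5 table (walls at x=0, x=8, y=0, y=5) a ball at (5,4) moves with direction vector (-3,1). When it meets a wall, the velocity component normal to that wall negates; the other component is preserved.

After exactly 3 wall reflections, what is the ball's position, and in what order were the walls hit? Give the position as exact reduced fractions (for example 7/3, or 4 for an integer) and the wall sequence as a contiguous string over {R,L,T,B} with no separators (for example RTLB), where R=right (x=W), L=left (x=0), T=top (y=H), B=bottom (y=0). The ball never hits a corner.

Final position: (8,5/3)
Wall sequence: TLR

1. t=1 → T at (2,5); v=(-3,-1)
2. t=2/3 → L at (0,13/3); v=(3,-1)
3. t=8/3 → R at (8,5/3); v=(-3,-1)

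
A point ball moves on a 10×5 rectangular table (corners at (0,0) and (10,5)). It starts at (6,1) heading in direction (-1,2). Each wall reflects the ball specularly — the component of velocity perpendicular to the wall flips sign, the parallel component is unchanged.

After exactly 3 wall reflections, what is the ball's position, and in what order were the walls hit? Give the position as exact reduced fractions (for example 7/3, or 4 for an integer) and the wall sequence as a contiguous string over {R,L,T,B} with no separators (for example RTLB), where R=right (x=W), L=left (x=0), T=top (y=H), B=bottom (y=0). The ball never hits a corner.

Final position: (0,3)
Wall sequence: TBL

1. t=2 → T at (4,5); v=(-1,-2)
2. t=5/2 → B at (3/2,0); v=(-1,2)
3. t=3/2 → L at (0,3); v=(1,2)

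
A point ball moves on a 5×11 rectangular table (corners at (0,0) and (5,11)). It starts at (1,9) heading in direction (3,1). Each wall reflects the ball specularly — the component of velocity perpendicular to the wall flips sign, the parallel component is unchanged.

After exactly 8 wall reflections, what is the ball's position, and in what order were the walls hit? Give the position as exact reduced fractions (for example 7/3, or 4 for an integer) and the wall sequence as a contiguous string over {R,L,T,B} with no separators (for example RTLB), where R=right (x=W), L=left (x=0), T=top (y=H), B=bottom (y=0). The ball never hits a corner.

Final position: (5,5/3)
Wall sequence: RTLRLRLR

1. t=4/3 → R at (5,31/3); v=(-3,1)
2. t=2/3 → T at (3,11); v=(-3,-1)
3. t=1 → L at (0,10); v=(3,-1)
4. t=5/3 → R at (5,25/3); v=(-3,-1)
5. t=5/3 → L at (0,20/3); v=(3,-1)
6. t=5/3 → R at (5,5); v=(-3,-1)
7. t=5/3 → L at (0,10/3); v=(3,-1)
8. t=5/3 → R at (5,5/3); v=(-3,-1)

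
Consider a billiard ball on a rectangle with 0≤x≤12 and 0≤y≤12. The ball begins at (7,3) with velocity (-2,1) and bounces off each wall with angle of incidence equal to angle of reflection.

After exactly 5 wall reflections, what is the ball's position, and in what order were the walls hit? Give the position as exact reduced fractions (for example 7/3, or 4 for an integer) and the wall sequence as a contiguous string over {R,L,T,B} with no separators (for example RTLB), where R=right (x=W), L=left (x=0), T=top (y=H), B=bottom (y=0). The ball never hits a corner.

Final position: (11,0)
Wall sequence: LTRLB

1. t=7/2 → L at (0,13/2); v=(2,1)
2. t=11/2 → T at (11,12); v=(2,-1)
3. t=1/2 → R at (12,23/2); v=(-2,-1)
4. t=6 → L at (0,11/2); v=(2,-1)
5. t=11/2 → B at (11,0); v=(2,1)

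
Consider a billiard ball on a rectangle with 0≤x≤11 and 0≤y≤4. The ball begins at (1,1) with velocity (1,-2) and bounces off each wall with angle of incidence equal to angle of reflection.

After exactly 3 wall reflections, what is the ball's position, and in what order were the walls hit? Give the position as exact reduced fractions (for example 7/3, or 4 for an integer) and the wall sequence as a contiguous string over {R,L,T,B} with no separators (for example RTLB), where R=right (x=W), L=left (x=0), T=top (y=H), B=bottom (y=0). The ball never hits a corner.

Final position: (11/2,0)
Wall sequence: BTB

1. t=1/2 → B at (3/2,0); v=(1,2)
2. t=2 → T at (7/2,4); v=(1,-2)
3. t=2 → B at (11/2,0); v=(1,2)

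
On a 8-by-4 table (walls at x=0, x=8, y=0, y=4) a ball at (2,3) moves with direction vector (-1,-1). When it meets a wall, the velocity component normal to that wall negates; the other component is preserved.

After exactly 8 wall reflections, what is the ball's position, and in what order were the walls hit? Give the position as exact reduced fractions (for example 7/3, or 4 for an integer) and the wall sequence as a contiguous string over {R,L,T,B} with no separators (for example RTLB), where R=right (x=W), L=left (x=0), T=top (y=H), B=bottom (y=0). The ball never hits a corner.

Final position: (1,0)
Wall sequence: LBTRBTLB

1. t=2 → L at (0,1); v=(1,-1)
2. t=1 → B at (1,0); v=(1,1)
3. t=4 → T at (5,4); v=(1,-1)
4. t=3 → R at (8,1); v=(-1,-1)
5. t=1 → B at (7,0); v=(-1,1)
6. t=4 → T at (3,4); v=(-1,-1)
7. t=3 → L at (0,1); v=(1,-1)
8. t=1 → B at (1,0); v=(1,1)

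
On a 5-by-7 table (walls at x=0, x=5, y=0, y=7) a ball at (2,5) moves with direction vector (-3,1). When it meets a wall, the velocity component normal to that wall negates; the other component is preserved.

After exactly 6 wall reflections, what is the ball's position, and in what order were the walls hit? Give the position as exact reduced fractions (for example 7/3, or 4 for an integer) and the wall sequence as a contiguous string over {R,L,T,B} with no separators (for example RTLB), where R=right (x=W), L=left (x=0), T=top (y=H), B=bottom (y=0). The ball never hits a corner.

1. t=2/3 → L at (0,17/3); v=(3,1)
2. t=4/3 → T at (4,7); v=(3,-1)
3. t=1/3 → R at (5,20/3); v=(-3,-1)
4. t=5/3 → L at (0,5); v=(3,-1)
5. t=5/3 → R at (5,10/3); v=(-3,-1)
6. t=5/3 → L at (0,5/3); v=(3,-1)

Final position: (0,5/3)
Wall sequence: LTRLRL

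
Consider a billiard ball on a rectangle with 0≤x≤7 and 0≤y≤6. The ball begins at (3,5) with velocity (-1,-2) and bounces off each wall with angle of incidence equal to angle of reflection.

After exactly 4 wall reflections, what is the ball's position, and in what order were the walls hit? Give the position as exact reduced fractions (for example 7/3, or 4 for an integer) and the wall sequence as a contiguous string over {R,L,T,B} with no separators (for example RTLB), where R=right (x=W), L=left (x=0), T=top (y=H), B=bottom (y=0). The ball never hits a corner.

Final position: (11/2,0)
Wall sequence: BLTB

1. t=5/2 → B at (1/2,0); v=(-1,2)
2. t=1/2 → L at (0,1); v=(1,2)
3. t=5/2 → T at (5/2,6); v=(1,-2)
4. t=3 → B at (11/2,0); v=(1,2)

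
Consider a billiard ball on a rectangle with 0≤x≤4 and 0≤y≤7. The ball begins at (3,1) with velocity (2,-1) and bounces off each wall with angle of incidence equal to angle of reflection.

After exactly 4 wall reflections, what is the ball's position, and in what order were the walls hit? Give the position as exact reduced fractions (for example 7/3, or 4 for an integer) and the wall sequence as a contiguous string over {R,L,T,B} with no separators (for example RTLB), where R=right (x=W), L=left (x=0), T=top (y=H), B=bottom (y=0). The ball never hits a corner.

1. t=1/2 → R at (4,1/2); v=(-2,-1)
2. t=1/2 → B at (3,0); v=(-2,1)
3. t=3/2 → L at (0,3/2); v=(2,1)
4. t=2 → R at (4,7/2); v=(-2,1)

Final position: (4,7/2)
Wall sequence: RBLR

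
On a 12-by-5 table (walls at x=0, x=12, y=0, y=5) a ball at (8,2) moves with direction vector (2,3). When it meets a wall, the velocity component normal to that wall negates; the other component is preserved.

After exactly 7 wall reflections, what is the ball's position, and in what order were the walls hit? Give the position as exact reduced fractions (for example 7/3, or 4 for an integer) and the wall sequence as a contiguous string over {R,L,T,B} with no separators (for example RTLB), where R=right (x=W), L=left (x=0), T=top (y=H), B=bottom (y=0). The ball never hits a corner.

Final position: (0,4)
Wall sequence: TRBTBTL

1. t=1 → T at (10,5); v=(2,-3)
2. t=1 → R at (12,2); v=(-2,-3)
3. t=2/3 → B at (32/3,0); v=(-2,3)
4. t=5/3 → T at (22/3,5); v=(-2,-3)
5. t=5/3 → B at (4,0); v=(-2,3)
6. t=5/3 → T at (2/3,5); v=(-2,-3)
7. t=1/3 → L at (0,4); v=(2,-3)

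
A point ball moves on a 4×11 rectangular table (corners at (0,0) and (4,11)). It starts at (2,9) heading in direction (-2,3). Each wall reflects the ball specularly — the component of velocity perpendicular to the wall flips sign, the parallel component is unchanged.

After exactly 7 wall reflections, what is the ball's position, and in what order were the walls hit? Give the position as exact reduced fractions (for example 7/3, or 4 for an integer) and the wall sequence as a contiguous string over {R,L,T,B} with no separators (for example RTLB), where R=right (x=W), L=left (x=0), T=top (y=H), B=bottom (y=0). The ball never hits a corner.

Final position: (2,11)
Wall sequence: TLRBLRT

1. t=2/3 → T at (2/3,11); v=(-2,-3)
2. t=1/3 → L at (0,10); v=(2,-3)
3. t=2 → R at (4,4); v=(-2,-3)
4. t=4/3 → B at (4/3,0); v=(-2,3)
5. t=2/3 → L at (0,2); v=(2,3)
6. t=2 → R at (4,8); v=(-2,3)
7. t=1 → T at (2,11); v=(-2,-3)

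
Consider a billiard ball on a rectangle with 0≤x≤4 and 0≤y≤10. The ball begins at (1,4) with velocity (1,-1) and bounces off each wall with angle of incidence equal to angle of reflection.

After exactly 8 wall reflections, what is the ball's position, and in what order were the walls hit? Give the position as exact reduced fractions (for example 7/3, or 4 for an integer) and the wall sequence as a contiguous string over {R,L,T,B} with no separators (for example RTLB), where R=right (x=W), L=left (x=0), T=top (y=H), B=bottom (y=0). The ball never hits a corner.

1. t=3 → R at (4,1); v=(-1,-1)
2. t=1 → B at (3,0); v=(-1,1)
3. t=3 → L at (0,3); v=(1,1)
4. t=4 → R at (4,7); v=(-1,1)
5. t=3 → T at (1,10); v=(-1,-1)
6. t=1 → L at (0,9); v=(1,-1)
7. t=4 → R at (4,5); v=(-1,-1)
8. t=4 → L at (0,1); v=(1,-1)

Final position: (0,1)
Wall sequence: RBLRTLRL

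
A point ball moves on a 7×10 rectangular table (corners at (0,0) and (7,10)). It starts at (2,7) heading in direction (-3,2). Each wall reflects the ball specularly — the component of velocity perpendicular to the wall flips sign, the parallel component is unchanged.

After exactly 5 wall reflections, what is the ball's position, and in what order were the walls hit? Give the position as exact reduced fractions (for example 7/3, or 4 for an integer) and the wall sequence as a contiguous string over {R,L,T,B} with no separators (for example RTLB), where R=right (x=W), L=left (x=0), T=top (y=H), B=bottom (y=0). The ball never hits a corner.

1. t=2/3 → L at (0,25/3); v=(3,2)
2. t=5/6 → T at (5/2,10); v=(3,-2)
3. t=3/2 → R at (7,7); v=(-3,-2)
4. t=7/3 → L at (0,7/3); v=(3,-2)
5. t=7/6 → B at (7/2,0); v=(3,2)

Final position: (7/2,0)
Wall sequence: LTRLB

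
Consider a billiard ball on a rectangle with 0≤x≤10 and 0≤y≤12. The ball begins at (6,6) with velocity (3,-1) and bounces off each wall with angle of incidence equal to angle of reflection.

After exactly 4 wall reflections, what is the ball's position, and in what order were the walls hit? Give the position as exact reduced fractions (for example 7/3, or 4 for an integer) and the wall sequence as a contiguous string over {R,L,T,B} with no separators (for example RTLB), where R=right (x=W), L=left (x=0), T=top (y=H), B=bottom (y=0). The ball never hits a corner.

Final position: (10,2)
Wall sequence: RLBR

1. t=4/3 → R at (10,14/3); v=(-3,-1)
2. t=10/3 → L at (0,4/3); v=(3,-1)
3. t=4/3 → B at (4,0); v=(3,1)
4. t=2 → R at (10,2); v=(-3,1)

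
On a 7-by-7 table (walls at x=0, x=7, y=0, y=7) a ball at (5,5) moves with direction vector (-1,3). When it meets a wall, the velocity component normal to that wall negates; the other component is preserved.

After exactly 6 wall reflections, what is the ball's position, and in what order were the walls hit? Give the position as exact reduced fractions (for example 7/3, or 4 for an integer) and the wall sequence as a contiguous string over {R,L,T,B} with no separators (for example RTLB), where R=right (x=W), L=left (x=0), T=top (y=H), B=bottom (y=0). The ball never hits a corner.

Final position: (5,7)
Wall sequence: TBLTBT

1. t=2/3 → T at (13/3,7); v=(-1,-3)
2. t=7/3 → B at (2,0); v=(-1,3)
3. t=2 → L at (0,6); v=(1,3)
4. t=1/3 → T at (1/3,7); v=(1,-3)
5. t=7/3 → B at (8/3,0); v=(1,3)
6. t=7/3 → T at (5,7); v=(1,-3)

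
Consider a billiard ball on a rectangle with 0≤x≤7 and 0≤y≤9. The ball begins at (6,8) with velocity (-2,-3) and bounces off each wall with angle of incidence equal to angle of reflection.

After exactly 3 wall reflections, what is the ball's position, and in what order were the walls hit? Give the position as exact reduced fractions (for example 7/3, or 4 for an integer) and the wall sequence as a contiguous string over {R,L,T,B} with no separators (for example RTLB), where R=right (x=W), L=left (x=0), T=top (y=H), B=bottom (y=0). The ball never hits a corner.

1. t=8/3 → B at (2/3,0); v=(-2,3)
2. t=1/3 → L at (0,1); v=(2,3)
3. t=8/3 → T at (16/3,9); v=(2,-3)

Final position: (16/3,9)
Wall sequence: BLT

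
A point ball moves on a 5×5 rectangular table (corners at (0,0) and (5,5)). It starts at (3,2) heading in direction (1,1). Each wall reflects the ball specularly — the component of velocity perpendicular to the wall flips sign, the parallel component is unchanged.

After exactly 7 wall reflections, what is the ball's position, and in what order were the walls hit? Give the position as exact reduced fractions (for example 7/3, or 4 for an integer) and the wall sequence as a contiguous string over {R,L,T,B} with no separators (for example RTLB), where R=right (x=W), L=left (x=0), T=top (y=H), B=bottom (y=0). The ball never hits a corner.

1. t=2 → R at (5,4); v=(-1,1)
2. t=1 → T at (4,5); v=(-1,-1)
3. t=4 → L at (0,1); v=(1,-1)
4. t=1 → B at (1,0); v=(1,1)
5. t=4 → R at (5,4); v=(-1,1)
6. t=1 → T at (4,5); v=(-1,-1)
7. t=4 → L at (0,1); v=(1,-1)

Final position: (0,1)
Wall sequence: RTLBRTL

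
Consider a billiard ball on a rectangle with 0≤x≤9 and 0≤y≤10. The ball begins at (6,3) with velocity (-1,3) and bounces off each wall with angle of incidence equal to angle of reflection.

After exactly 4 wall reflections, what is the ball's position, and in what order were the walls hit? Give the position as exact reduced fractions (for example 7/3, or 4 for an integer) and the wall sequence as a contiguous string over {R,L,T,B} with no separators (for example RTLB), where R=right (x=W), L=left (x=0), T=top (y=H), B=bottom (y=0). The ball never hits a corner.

1. t=7/3 → T at (11/3,10); v=(-1,-3)
2. t=10/3 → B at (1/3,0); v=(-1,3)
3. t=1/3 → L at (0,1); v=(1,3)
4. t=3 → T at (3,10); v=(1,-3)

Final position: (3,10)
Wall sequence: TBLT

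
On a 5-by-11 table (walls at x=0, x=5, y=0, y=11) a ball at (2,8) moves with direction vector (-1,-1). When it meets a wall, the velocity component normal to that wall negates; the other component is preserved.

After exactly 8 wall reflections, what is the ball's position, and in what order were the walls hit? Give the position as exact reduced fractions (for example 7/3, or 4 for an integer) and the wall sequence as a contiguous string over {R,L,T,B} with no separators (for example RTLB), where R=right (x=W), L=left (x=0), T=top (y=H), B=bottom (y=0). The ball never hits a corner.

Final position: (5,3)
Wall sequence: LRBLRTLR

1. t=2 → L at (0,6); v=(1,-1)
2. t=5 → R at (5,1); v=(-1,-1)
3. t=1 → B at (4,0); v=(-1,1)
4. t=4 → L at (0,4); v=(1,1)
5. t=5 → R at (5,9); v=(-1,1)
6. t=2 → T at (3,11); v=(-1,-1)
7. t=3 → L at (0,8); v=(1,-1)
8. t=5 → R at (5,3); v=(-1,-1)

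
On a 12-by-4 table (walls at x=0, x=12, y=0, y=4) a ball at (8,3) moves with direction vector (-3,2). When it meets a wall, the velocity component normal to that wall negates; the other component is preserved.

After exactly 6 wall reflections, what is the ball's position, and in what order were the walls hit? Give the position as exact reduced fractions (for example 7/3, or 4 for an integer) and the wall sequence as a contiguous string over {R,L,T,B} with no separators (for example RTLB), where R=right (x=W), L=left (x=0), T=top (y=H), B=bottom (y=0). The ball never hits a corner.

1. t=1/2 → T at (13/2,4); v=(-3,-2)
2. t=2 → B at (1/2,0); v=(-3,2)
3. t=1/6 → L at (0,1/3); v=(3,2)
4. t=11/6 → T at (11/2,4); v=(3,-2)
5. t=2 → B at (23/2,0); v=(3,2)
6. t=1/6 → R at (12,1/3); v=(-3,2)

Final position: (12,1/3)
Wall sequence: TBLTBR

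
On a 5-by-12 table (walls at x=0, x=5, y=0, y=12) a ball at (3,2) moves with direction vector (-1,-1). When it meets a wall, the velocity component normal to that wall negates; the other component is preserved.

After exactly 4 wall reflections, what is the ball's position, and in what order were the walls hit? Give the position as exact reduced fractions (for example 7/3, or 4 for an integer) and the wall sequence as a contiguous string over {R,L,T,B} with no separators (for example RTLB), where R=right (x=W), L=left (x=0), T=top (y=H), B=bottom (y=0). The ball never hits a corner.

Final position: (0,11)
Wall sequence: BLRL

1. t=2 → B at (1,0); v=(-1,1)
2. t=1 → L at (0,1); v=(1,1)
3. t=5 → R at (5,6); v=(-1,1)
4. t=5 → L at (0,11); v=(1,1)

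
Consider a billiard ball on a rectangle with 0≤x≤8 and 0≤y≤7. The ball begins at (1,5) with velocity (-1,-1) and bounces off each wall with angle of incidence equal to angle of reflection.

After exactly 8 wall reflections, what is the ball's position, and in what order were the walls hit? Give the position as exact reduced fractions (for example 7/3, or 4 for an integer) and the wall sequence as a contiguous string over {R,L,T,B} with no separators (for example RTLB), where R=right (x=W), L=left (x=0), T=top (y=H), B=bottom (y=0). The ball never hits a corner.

1. t=1 → L at (0,4); v=(1,-1)
2. t=4 → B at (4,0); v=(1,1)
3. t=4 → R at (8,4); v=(-1,1)
4. t=3 → T at (5,7); v=(-1,-1)
5. t=5 → L at (0,2); v=(1,-1)
6. t=2 → B at (2,0); v=(1,1)
7. t=6 → R at (8,6); v=(-1,1)
8. t=1 → T at (7,7); v=(-1,-1)

Final position: (7,7)
Wall sequence: LBRTLBRT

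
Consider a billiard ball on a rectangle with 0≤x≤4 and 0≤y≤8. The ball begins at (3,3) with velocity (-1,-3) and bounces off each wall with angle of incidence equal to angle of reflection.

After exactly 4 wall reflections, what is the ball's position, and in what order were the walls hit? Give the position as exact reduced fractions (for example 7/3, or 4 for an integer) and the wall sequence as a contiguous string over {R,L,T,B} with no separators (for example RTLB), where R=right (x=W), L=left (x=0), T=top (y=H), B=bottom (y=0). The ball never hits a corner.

Final position: (10/3,0)
Wall sequence: BLTB

1. t=1 → B at (2,0); v=(-1,3)
2. t=2 → L at (0,6); v=(1,3)
3. t=2/3 → T at (2/3,8); v=(1,-3)
4. t=8/3 → B at (10/3,0); v=(1,3)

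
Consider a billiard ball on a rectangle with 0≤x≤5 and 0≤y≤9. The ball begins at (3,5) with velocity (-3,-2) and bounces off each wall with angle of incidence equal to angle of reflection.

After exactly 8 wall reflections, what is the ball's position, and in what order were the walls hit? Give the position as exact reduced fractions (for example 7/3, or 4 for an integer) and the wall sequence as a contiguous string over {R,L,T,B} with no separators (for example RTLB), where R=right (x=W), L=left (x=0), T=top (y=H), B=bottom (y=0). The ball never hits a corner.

1. t=1 → L at (0,3); v=(3,-2)
2. t=3/2 → B at (9/2,0); v=(3,2)
3. t=1/6 → R at (5,1/3); v=(-3,2)
4. t=5/3 → L at (0,11/3); v=(3,2)
5. t=5/3 → R at (5,7); v=(-3,2)
6. t=1 → T at (2,9); v=(-3,-2)
7. t=2/3 → L at (0,23/3); v=(3,-2)
8. t=5/3 → R at (5,13/3); v=(-3,-2)

Final position: (5,13/3)
Wall sequence: LBRLRTLR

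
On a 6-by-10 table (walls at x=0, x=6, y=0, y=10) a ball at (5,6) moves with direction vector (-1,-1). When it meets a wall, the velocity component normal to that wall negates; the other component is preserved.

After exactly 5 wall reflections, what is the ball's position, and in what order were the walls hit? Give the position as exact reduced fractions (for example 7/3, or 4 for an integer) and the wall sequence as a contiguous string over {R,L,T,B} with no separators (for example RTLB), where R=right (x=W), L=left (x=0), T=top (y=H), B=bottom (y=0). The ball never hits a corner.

1. t=5 → L at (0,1); v=(1,-1)
2. t=1 → B at (1,0); v=(1,1)
3. t=5 → R at (6,5); v=(-1,1)
4. t=5 → T at (1,10); v=(-1,-1)
5. t=1 → L at (0,9); v=(1,-1)

Final position: (0,9)
Wall sequence: LBRTL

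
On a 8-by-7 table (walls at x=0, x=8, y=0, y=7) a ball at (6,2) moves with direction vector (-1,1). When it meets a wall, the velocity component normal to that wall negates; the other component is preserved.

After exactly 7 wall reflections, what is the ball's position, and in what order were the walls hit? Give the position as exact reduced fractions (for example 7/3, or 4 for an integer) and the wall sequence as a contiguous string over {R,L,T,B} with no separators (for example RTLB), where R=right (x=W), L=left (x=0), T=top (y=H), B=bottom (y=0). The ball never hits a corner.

1. t=5 → T at (1,7); v=(-1,-1)
2. t=1 → L at (0,6); v=(1,-1)
3. t=6 → B at (6,0); v=(1,1)
4. t=2 → R at (8,2); v=(-1,1)
5. t=5 → T at (3,7); v=(-1,-1)
6. t=3 → L at (0,4); v=(1,-1)
7. t=4 → B at (4,0); v=(1,1)

Final position: (4,0)
Wall sequence: TLBRTLB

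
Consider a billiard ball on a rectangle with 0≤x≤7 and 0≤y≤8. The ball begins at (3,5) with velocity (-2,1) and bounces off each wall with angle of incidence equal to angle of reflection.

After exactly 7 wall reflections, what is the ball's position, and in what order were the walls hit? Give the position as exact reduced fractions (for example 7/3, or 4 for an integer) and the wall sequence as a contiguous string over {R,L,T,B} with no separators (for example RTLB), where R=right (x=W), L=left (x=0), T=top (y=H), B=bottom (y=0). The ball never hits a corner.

1. t=3/2 → L at (0,13/2); v=(2,1)
2. t=3/2 → T at (3,8); v=(2,-1)
3. t=2 → R at (7,6); v=(-2,-1)
4. t=7/2 → L at (0,5/2); v=(2,-1)
5. t=5/2 → B at (5,0); v=(2,1)
6. t=1 → R at (7,1); v=(-2,1)
7. t=7/2 → L at (0,9/2); v=(2,1)

Final position: (0,9/2)
Wall sequence: LTRLBRL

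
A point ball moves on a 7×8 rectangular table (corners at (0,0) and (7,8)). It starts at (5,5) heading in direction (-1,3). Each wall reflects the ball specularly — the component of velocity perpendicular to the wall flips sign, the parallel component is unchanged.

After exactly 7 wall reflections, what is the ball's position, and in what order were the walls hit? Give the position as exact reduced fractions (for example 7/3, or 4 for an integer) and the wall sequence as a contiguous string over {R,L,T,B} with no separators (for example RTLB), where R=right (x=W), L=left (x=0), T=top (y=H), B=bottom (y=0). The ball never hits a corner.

1. t=1 → T at (4,8); v=(-1,-3)
2. t=8/3 → B at (4/3,0); v=(-1,3)
3. t=4/3 → L at (0,4); v=(1,3)
4. t=4/3 → T at (4/3,8); v=(1,-3)
5. t=8/3 → B at (4,0); v=(1,3)
6. t=8/3 → T at (20/3,8); v=(1,-3)
7. t=1/3 → R at (7,7); v=(-1,-3)

Final position: (7,7)
Wall sequence: TBLTBTR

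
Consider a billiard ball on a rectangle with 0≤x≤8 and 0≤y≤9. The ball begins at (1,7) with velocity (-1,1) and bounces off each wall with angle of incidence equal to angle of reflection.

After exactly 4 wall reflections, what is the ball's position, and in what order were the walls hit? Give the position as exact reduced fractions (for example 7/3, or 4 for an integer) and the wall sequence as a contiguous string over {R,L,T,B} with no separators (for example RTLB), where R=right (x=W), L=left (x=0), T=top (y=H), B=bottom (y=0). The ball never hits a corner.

Final position: (6,0)
Wall sequence: LTRB

1. t=1 → L at (0,8); v=(1,1)
2. t=1 → T at (1,9); v=(1,-1)
3. t=7 → R at (8,2); v=(-1,-1)
4. t=2 → B at (6,0); v=(-1,1)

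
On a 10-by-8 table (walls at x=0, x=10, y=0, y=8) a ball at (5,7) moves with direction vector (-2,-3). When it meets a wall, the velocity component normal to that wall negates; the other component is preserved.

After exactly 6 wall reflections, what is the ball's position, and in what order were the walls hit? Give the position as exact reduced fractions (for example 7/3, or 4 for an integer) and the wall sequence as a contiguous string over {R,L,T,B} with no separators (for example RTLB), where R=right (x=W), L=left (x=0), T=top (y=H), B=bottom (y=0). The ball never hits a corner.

Final position: (13/3,8)
Wall sequence: BLTRBT

1. t=7/3 → B at (1/3,0); v=(-2,3)
2. t=1/6 → L at (0,1/2); v=(2,3)
3. t=5/2 → T at (5,8); v=(2,-3)
4. t=5/2 → R at (10,1/2); v=(-2,-3)
5. t=1/6 → B at (29/3,0); v=(-2,3)
6. t=8/3 → T at (13/3,8); v=(-2,-3)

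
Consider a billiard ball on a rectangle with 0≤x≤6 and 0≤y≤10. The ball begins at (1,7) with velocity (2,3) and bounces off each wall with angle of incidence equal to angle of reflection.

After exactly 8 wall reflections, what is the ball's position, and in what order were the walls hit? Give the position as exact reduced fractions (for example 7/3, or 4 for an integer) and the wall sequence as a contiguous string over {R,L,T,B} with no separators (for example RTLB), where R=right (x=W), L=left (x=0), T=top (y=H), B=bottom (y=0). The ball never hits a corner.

1. t=1 → T at (3,10); v=(2,-3)
2. t=3/2 → R at (6,11/2); v=(-2,-3)
3. t=11/6 → B at (7/3,0); v=(-2,3)
4. t=7/6 → L at (0,7/2); v=(2,3)
5. t=13/6 → T at (13/3,10); v=(2,-3)
6. t=5/6 → R at (6,15/2); v=(-2,-3)
7. t=5/2 → B at (1,0); v=(-2,3)
8. t=1/2 → L at (0,3/2); v=(2,3)

Final position: (0,3/2)
Wall sequence: TRBLTRBL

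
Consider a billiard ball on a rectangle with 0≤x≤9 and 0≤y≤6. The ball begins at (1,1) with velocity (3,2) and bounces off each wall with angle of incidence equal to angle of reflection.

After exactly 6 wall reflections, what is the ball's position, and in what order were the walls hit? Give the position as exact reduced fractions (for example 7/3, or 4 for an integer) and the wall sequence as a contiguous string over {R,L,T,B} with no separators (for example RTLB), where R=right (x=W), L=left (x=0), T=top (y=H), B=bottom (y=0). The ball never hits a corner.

1. t=5/2 → T at (17/2,6); v=(3,-2)
2. t=1/6 → R at (9,17/3); v=(-3,-2)
3. t=17/6 → B at (1/2,0); v=(-3,2)
4. t=1/6 → L at (0,1/3); v=(3,2)
5. t=17/6 → T at (17/2,6); v=(3,-2)
6. t=1/6 → R at (9,17/3); v=(-3,-2)

Final position: (9,17/3)
Wall sequence: TRBLTR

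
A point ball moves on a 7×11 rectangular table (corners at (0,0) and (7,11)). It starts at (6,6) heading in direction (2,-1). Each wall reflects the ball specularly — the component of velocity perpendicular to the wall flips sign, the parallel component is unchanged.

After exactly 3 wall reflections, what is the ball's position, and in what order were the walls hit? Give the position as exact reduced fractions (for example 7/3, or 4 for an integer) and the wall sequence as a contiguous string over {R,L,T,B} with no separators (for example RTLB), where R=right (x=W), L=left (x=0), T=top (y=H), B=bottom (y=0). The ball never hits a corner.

Final position: (4,0)
Wall sequence: RLB

1. t=1/2 → R at (7,11/2); v=(-2,-1)
2. t=7/2 → L at (0,2); v=(2,-1)
3. t=2 → B at (4,0); v=(2,1)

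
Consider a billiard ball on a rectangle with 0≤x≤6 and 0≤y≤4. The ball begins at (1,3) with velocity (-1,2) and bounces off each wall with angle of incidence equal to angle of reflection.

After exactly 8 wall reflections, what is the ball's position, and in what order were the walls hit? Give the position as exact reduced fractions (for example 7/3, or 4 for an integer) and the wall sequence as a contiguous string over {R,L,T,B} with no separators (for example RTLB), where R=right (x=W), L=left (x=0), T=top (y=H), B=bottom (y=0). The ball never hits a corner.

1. t=1/2 → T at (1/2,4); v=(-1,-2)
2. t=1/2 → L at (0,3); v=(1,-2)
3. t=3/2 → B at (3/2,0); v=(1,2)
4. t=2 → T at (7/2,4); v=(1,-2)
5. t=2 → B at (11/2,0); v=(1,2)
6. t=1/2 → R at (6,1); v=(-1,2)
7. t=3/2 → T at (9/2,4); v=(-1,-2)
8. t=2 → B at (5/2,0); v=(-1,2)

Final position: (5/2,0)
Wall sequence: TLBTBRTB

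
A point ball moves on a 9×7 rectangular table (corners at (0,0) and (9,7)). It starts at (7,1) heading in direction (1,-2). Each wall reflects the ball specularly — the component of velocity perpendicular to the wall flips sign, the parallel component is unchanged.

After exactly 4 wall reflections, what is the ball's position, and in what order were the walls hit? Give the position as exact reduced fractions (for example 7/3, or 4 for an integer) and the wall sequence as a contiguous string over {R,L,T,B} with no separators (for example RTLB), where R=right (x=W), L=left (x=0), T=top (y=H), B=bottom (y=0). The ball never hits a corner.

1. t=1/2 → B at (15/2,0); v=(1,2)
2. t=3/2 → R at (9,3); v=(-1,2)
3. t=2 → T at (7,7); v=(-1,-2)
4. t=7/2 → B at (7/2,0); v=(-1,2)

Final position: (7/2,0)
Wall sequence: BRTB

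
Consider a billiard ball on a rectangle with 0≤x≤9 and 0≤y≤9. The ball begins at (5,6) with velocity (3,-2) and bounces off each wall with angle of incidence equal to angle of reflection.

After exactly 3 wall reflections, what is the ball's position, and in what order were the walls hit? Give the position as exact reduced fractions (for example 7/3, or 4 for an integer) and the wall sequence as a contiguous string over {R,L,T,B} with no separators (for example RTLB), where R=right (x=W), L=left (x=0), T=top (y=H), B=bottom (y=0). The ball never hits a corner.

Final position: (0,8/3)
Wall sequence: RBL

1. t=4/3 → R at (9,10/3); v=(-3,-2)
2. t=5/3 → B at (4,0); v=(-3,2)
3. t=4/3 → L at (0,8/3); v=(3,2)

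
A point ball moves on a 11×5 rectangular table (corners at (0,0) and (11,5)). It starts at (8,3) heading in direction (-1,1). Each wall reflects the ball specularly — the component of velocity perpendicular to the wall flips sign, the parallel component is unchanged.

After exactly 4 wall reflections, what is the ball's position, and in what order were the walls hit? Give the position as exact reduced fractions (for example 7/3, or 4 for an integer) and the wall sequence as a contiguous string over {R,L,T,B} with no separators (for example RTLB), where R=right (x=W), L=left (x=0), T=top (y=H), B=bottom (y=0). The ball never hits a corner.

Final position: (4,5)
Wall sequence: TBLT

1. t=2 → T at (6,5); v=(-1,-1)
2. t=5 → B at (1,0); v=(-1,1)
3. t=1 → L at (0,1); v=(1,1)
4. t=4 → T at (4,5); v=(1,-1)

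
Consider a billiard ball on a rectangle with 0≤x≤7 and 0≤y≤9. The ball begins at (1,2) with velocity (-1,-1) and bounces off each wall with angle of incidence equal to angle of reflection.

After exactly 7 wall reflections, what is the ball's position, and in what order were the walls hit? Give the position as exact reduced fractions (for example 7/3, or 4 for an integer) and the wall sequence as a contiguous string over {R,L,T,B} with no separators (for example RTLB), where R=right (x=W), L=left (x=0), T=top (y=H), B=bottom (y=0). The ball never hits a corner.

1. t=1 → L at (0,1); v=(1,-1)
2. t=1 → B at (1,0); v=(1,1)
3. t=6 → R at (7,6); v=(-1,1)
4. t=3 → T at (4,9); v=(-1,-1)
5. t=4 → L at (0,5); v=(1,-1)
6. t=5 → B at (5,0); v=(1,1)
7. t=2 → R at (7,2); v=(-1,1)

Final position: (7,2)
Wall sequence: LBRTLBR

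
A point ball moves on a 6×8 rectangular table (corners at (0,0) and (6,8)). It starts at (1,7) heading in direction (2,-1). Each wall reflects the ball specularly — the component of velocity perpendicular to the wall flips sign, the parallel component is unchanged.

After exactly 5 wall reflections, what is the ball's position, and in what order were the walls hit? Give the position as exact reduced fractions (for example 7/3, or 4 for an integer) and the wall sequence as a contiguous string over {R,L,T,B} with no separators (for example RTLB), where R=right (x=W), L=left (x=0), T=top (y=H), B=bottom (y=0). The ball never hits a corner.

Final position: (0,9/2)
Wall sequence: RLBRL

1. t=5/2 → R at (6,9/2); v=(-2,-1)
2. t=3 → L at (0,3/2); v=(2,-1)
3. t=3/2 → B at (3,0); v=(2,1)
4. t=3/2 → R at (6,3/2); v=(-2,1)
5. t=3 → L at (0,9/2); v=(2,1)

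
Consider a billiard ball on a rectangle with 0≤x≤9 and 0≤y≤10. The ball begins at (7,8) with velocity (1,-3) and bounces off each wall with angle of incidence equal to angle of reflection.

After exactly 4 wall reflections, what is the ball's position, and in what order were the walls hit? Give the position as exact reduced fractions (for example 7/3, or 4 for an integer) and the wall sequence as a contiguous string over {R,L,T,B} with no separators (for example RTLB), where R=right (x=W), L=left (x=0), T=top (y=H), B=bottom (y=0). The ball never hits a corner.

1. t=2 → R at (9,2); v=(-1,-3)
2. t=2/3 → B at (25/3,0); v=(-1,3)
3. t=10/3 → T at (5,10); v=(-1,-3)
4. t=10/3 → B at (5/3,0); v=(-1,3)

Final position: (5/3,0)
Wall sequence: RBTB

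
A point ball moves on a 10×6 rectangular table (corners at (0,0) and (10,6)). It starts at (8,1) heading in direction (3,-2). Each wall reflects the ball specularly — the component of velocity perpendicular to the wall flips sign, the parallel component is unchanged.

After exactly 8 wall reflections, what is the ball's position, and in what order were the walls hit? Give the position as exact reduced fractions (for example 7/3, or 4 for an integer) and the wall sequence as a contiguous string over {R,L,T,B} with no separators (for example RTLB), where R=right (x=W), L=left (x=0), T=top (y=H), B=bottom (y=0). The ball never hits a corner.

1. t=1/2 → B at (19/2,0); v=(3,2)
2. t=1/6 → R at (10,1/3); v=(-3,2)
3. t=17/6 → T at (3/2,6); v=(-3,-2)
4. t=1/2 → L at (0,5); v=(3,-2)
5. t=5/2 → B at (15/2,0); v=(3,2)
6. t=5/6 → R at (10,5/3); v=(-3,2)
7. t=13/6 → T at (7/2,6); v=(-3,-2)
8. t=7/6 → L at (0,11/3); v=(3,-2)

Final position: (0,11/3)
Wall sequence: BRTLBRTL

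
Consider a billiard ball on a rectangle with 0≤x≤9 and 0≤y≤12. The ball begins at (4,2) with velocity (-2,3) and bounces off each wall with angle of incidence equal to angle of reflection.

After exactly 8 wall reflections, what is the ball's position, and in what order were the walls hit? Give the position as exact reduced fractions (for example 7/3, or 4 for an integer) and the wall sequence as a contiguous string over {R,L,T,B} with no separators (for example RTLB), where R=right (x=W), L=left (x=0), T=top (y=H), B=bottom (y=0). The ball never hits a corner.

1. t=2 → L at (0,8); v=(2,3)
2. t=4/3 → T at (8/3,12); v=(2,-3)
3. t=19/6 → R at (9,5/2); v=(-2,-3)
4. t=5/6 → B at (22/3,0); v=(-2,3)
5. t=11/3 → L at (0,11); v=(2,3)
6. t=1/3 → T at (2/3,12); v=(2,-3)
7. t=4 → B at (26/3,0); v=(2,3)
8. t=1/6 → R at (9,1/2); v=(-2,3)

Final position: (9,1/2)
Wall sequence: LTRBLTBR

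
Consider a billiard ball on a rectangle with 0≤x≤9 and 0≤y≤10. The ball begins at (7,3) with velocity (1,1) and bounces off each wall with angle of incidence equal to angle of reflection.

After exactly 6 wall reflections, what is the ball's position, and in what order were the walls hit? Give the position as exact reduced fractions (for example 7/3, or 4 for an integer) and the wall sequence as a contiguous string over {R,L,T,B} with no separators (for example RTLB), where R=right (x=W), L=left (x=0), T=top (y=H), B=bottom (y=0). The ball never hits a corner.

Final position: (2,10)
Wall sequence: RTLBRT

1. t=2 → R at (9,5); v=(-1,1)
2. t=5 → T at (4,10); v=(-1,-1)
3. t=4 → L at (0,6); v=(1,-1)
4. t=6 → B at (6,0); v=(1,1)
5. t=3 → R at (9,3); v=(-1,1)
6. t=7 → T at (2,10); v=(-1,-1)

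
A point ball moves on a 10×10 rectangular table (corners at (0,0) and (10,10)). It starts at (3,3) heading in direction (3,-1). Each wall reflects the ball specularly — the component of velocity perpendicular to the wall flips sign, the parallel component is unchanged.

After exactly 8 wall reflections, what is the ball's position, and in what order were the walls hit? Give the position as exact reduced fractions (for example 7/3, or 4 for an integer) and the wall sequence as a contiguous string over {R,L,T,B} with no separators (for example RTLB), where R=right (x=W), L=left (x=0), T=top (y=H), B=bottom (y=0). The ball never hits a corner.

Final position: (0,4)
Wall sequence: RBLRLTRL

1. t=7/3 → R at (10,2/3); v=(-3,-1)
2. t=2/3 → B at (8,0); v=(-3,1)
3. t=8/3 → L at (0,8/3); v=(3,1)
4. t=10/3 → R at (10,6); v=(-3,1)
5. t=10/3 → L at (0,28/3); v=(3,1)
6. t=2/3 → T at (2,10); v=(3,-1)
7. t=8/3 → R at (10,22/3); v=(-3,-1)
8. t=10/3 → L at (0,4); v=(3,-1)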